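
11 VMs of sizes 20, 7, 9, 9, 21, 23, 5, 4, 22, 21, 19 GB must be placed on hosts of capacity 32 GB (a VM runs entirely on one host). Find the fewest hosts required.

6

Total = 23 + 22 + 21 + 21 + 20 + 19 + 9 + 9 + 7 + 5 + 4 = 160 GB.
Lower bound: ⌈160/32⌉ = 5 hosts.
Also, 6 VMs each exceed 16 GB, and no two of those can share a host, so at least 6 hosts are needed.
A packing using 6 hosts:
  host 1: 23 + 9 = 32
  host 2: 22 + 9 = 31
  host 3: 21 + 7 + 4 = 32
  host 4: 21 + 5 = 26
  host 5: 20 = 20
  host 6: 19 = 19
This matches the lower bound, so 6 is optimal.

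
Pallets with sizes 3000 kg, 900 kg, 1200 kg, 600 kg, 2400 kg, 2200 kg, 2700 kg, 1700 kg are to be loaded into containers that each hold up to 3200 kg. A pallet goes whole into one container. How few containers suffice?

Total = 3000 + 2700 + 2400 + 2200 + 1700 + 1200 + 900 + 600 = 14700 kg.
Lower bound: ⌈14700/3200⌉ = 5 containers.
A packing using 5 containers:
  container 1: 3000 = 3000
  container 2: 2700 = 2700
  container 3: 2400 + 600 = 3000
  container 4: 2200 + 900 = 3100
  container 5: 1700 + 1200 = 2900
This matches the lower bound, so 5 is optimal.

5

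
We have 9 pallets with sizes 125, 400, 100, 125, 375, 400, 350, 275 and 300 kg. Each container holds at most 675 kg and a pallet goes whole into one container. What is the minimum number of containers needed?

4

Total = 400 + 400 + 375 + 350 + 300 + 275 + 125 + 125 + 100 = 2450 kg.
Lower bound: ⌈2450/675⌉ = 4 containers.
A packing using 4 containers:
  container 1: 400 + 275 = 675
  container 2: 400 + 125 + 125 = 650
  container 3: 375 + 300 = 675
  container 4: 350 + 100 = 450
This matches the lower bound, so 4 is optimal.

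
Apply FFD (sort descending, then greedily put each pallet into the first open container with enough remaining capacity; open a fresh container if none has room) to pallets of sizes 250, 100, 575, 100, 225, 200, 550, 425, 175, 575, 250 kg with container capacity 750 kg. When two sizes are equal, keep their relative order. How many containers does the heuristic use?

Sorted descending: 575, 575, 550, 425, 250, 250, 225, 200, 175, 100, 100.
  575 → container 1 (new)  [load 575/750]
  575 → container 2 (new)  [load 575/750]
  550 → container 3 (new)  [load 550/750]
  425 → container 4 (new)  [load 425/750]
  250 → container 4  [load 675/750]
  250 → container 5 (new)  [load 250/750]
  225 → container 5  [load 475/750]
  200 → container 3  [load 750/750]
  175 → container 1  [load 750/750]
  100 → container 2  [load 675/750]
  100 → container 5  [load 575/750]
5 containers opened.

5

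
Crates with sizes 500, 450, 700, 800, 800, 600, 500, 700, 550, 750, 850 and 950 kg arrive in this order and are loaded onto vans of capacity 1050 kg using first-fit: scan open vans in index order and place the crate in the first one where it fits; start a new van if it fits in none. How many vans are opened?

  500 → van 1 (new)  [load 500/1050]
  450 → van 1  [load 950/1050]
  700 → van 2 (new)  [load 700/1050]
  800 → van 3 (new)  [load 800/1050]
  800 → van 4 (new)  [load 800/1050]
  600 → van 5 (new)  [load 600/1050]
  500 → van 6 (new)  [load 500/1050]
  700 → van 7 (new)  [load 700/1050]
  550 → van 6  [load 1050/1050]
  750 → van 8 (new)  [load 750/1050]
  850 → van 9 (new)  [load 850/1050]
  950 → van 10 (new)  [load 950/1050]
10 vans opened.

10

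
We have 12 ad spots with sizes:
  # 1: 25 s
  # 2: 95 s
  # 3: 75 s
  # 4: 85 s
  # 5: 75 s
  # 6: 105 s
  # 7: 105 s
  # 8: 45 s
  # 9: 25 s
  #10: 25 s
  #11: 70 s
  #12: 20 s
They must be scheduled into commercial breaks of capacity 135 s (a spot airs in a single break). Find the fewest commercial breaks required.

7

Total = 105 + 105 + 95 + 85 + 75 + 75 + 70 + 45 + 25 + 25 + 25 + 20 = 750 s.
Lower bound: ⌈750/135⌉ = 6 commercial breaks.
Also, 7 ad spots each exceed 135/2 s, and no two of those can share a break, so at least 7 commercial breaks are needed.
A packing using 7 commercial breaks:
  break 1: 105 + 25 = 130
  break 2: 105 + 25 = 130
  break 3: 95 + 25 = 120
  break 4: 85 + 45 = 130
  break 5: 75 + 20 = 95
  break 6: 75 = 75
  break 7: 70 = 70
This matches the lower bound, so 7 is optimal.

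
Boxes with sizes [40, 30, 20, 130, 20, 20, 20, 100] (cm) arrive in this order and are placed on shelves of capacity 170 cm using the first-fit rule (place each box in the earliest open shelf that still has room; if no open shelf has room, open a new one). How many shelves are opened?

3

  40 → shelf 1 (new)  [load 40/170]
  30 → shelf 1  [load 70/170]
  20 → shelf 1  [load 90/170]
  130 → shelf 2 (new)  [load 130/170]
  20 → shelf 1  [load 110/170]
  20 → shelf 1  [load 130/170]
  20 → shelf 1  [load 150/170]
  100 → shelf 3 (new)  [load 100/170]
3 shelves opened.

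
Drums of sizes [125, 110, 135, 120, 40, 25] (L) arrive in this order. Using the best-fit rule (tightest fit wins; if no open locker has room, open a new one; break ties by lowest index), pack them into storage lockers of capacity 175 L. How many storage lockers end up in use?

4

  125 → locker 1 (new)  [load 125/175]
  110 → locker 2 (new)  [load 110/175]
  135 → locker 3 (new)  [load 135/175]
  120 → locker 4 (new)  [load 120/175]
  40 → locker 3  [load 175/175]
  25 → locker 1  [load 150/175]
4 storage lockers opened.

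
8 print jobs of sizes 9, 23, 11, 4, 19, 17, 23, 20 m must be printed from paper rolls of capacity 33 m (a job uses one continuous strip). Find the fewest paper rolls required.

Total = 23 + 23 + 20 + 19 + 17 + 11 + 9 + 4 = 126 m.
Lower bound: ⌈126/33⌉ = 4 paper rolls.
Also, 5 print jobs each exceed 33/2 m, and no two of those can share a roll, so at least 5 paper rolls are needed.
A packing using 5 paper rolls:
  roll 1: 23 + 9 = 32
  roll 2: 23 + 4 = 27
  roll 3: 20 + 11 = 31
  roll 4: 19 = 19
  roll 5: 17 = 17
This matches the lower bound, so 5 is optimal.

5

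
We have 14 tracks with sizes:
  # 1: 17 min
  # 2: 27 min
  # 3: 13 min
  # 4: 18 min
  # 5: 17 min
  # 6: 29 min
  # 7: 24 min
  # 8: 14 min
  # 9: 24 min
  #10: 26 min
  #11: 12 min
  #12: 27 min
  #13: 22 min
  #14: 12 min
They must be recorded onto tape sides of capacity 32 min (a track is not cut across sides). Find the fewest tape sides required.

Total = 29 + 27 + 27 + 26 + 24 + 24 + 22 + 18 + 17 + 17 + 14 + 13 + 12 + 12 = 282 min.
Lower bound: ⌈282/32⌉ = 9 tape sides.
Also, 10 tracks each exceed 16 min, and no two of those can share a side, so at least 10 tape sides are needed.
A packing using 11 tape sides:
  side 1: 29 = 29
  side 2: 27 = 27
  side 3: 27 = 27
  side 4: 26 = 26
  side 5: 24 = 24
  side 6: 24 = 24
  side 7: 22 = 22
  side 8: 18 + 14 = 32
  side 9: 17 + 13 = 30
  side 10: 17 + 12 = 29
  side 11: 12 = 12
No arrangement into 10 tape sides stays within capacity, so 11 is optimal.

11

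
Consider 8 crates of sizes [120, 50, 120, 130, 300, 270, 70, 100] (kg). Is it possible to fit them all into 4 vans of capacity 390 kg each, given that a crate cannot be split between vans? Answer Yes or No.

A valid assignment using 4 vans:
  van 1: 300 + 70 = 370
  van 2: 270 + 120 = 390
  van 3: 130 + 120 + 100 = 350
  van 4: 50 = 50
Every load is within 390 kg, so 4 vans suffice.

Yes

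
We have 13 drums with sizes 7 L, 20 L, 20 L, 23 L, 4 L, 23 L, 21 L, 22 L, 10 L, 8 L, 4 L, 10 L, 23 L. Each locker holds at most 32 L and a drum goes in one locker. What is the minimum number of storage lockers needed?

7

Total = 23 + 23 + 23 + 22 + 21 + 20 + 20 + 10 + 10 + 8 + 7 + 4 + 4 = 195 L.
Lower bound: ⌈195/32⌉ = 7 storage lockers.
A packing using 7 storage lockers:
  locker 1: 23 + 8 = 31
  locker 2: 23 + 7 = 30
  locker 3: 23 + 4 + 4 = 31
  locker 4: 22 + 10 = 32
  locker 5: 21 + 10 = 31
  locker 6: 20 = 20
  locker 7: 20 = 20
This matches the lower bound, so 7 is optimal.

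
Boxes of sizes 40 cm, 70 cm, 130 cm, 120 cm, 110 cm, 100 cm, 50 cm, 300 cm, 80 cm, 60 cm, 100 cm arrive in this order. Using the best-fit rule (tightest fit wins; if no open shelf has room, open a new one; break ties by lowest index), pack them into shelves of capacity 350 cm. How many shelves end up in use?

4

  40 → shelf 1 (new)  [load 40/350]
  70 → shelf 1  [load 110/350]
  130 → shelf 1  [load 240/350]
  120 → shelf 2 (new)  [load 120/350]
  110 → shelf 1  [load 350/350]
  100 → shelf 2  [load 220/350]
  50 → shelf 2  [load 270/350]
  300 → shelf 3 (new)  [load 300/350]
  80 → shelf 2  [load 350/350]
  60 → shelf 4 (new)  [load 60/350]
  100 → shelf 4  [load 160/350]
4 shelves opened.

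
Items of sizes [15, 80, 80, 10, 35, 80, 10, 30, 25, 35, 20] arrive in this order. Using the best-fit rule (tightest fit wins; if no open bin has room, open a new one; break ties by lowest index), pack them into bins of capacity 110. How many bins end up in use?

  15 → bin 1 (new)  [load 15/110]
  80 → bin 1  [load 95/110]
  80 → bin 2 (new)  [load 80/110]
  10 → bin 1  [load 105/110]
  35 → bin 3 (new)  [load 35/110]
  80 → bin 4 (new)  [load 80/110]
  10 → bin 2  [load 90/110]
  30 → bin 4  [load 110/110]
  25 → bin 3  [load 60/110]
  35 → bin 3  [load 95/110]
  20 → bin 2  [load 110/110]
4 bins opened.

4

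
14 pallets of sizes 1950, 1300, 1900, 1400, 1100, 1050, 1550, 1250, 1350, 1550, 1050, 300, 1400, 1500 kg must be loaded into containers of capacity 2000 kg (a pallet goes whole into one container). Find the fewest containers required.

Total = 1950 + 1900 + 1550 + 1550 + 1500 + 1400 + 1400 + 1350 + 1300 + 1250 + 1100 + 1050 + 1050 + 300 = 18650 kg.
Lower bound: ⌈18650/2000⌉ = 10 containers.
Also, 13 pallets each exceed 1000 kg, and no two of those can share a container, so at least 13 containers are needed.
A packing using 13 containers:
  container 1: 1950 = 1950
  container 2: 1900 = 1900
  container 3: 1550 + 300 = 1850
  container 4: 1550 = 1550
  container 5: 1500 = 1500
  container 6: 1400 = 1400
  container 7: 1400 = 1400
  container 8: 1350 = 1350
  container 9: 1300 = 1300
  container 10: 1250 = 1250
  container 11: 1100 = 1100
  container 12: 1050 = 1050
  container 13: 1050 = 1050
This matches the lower bound, so 13 is optimal.

13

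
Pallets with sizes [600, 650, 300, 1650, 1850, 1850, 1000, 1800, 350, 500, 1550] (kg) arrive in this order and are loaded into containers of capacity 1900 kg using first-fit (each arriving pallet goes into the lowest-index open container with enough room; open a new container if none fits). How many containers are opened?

7

  600 → container 1 (new)  [load 600/1900]
  650 → container 1  [load 1250/1900]
  300 → container 1  [load 1550/1900]
  1650 → container 2 (new)  [load 1650/1900]
  1850 → container 3 (new)  [load 1850/1900]
  1850 → container 4 (new)  [load 1850/1900]
  1000 → container 5 (new)  [load 1000/1900]
  1800 → container 6 (new)  [load 1800/1900]
  350 → container 1  [load 1900/1900]
  500 → container 5  [load 1500/1900]
  1550 → container 7 (new)  [load 1550/1900]
7 containers opened.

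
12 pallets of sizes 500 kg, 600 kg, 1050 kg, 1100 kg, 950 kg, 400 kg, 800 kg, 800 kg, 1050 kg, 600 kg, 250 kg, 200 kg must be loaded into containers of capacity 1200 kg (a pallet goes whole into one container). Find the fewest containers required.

8

Total = 1100 + 1050 + 1050 + 950 + 800 + 800 + 600 + 600 + 500 + 400 + 250 + 200 = 8300 kg.
Lower bound: ⌈8300/1200⌉ = 7 containers.
A packing using 8 containers:
  container 1: 1100 = 1100
  container 2: 1050 = 1050
  container 3: 1050 = 1050
  container 4: 950 + 250 = 1200
  container 5: 800 + 400 = 1200
  container 6: 800 + 200 = 1000
  container 7: 600 + 600 = 1200
  container 8: 500 = 500
No arrangement into 7 containers stays within capacity, so 8 is optimal.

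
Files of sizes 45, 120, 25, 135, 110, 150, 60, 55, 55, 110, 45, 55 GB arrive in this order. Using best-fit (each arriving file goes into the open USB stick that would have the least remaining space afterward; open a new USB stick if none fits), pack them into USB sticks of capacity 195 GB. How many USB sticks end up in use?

6

  45 → USB stick 1 (new)  [load 45/195]
  120 → USB stick 1  [load 165/195]
  25 → USB stick 1  [load 190/195]
  135 → USB stick 2 (new)  [load 135/195]
  110 → USB stick 3 (new)  [load 110/195]
  150 → USB stick 4 (new)  [load 150/195]
  60 → USB stick 2  [load 195/195]
  55 → USB stick 3  [load 165/195]
  55 → USB stick 5 (new)  [load 55/195]
  110 → USB stick 5  [load 165/195]
  45 → USB stick 4  [load 195/195]
  55 → USB stick 6 (new)  [load 55/195]
6 USB sticks opened.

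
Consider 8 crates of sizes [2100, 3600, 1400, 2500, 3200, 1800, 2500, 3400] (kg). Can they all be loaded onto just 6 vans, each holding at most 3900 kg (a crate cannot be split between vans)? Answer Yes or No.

A valid assignment using 6 vans:
  van 1: 3600 = 3600
  van 2: 3400 = 3400
  van 3: 3200 = 3200
  van 4: 2500 + 1400 = 3900
  van 5: 2500 = 2500
  van 6: 2100 + 1800 = 3900
Every load is within 3900 kg, so 6 vans suffice.

Yes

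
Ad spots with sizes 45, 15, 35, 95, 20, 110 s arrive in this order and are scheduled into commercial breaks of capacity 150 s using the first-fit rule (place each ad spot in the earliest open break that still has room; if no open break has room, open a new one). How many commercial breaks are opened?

  45 → break 1 (new)  [load 45/150]
  15 → break 1  [load 60/150]
  35 → break 1  [load 95/150]
  95 → break 2 (new)  [load 95/150]
  20 → break 1  [load 115/150]
  110 → break 3 (new)  [load 110/150]
3 commercial breaks opened.

3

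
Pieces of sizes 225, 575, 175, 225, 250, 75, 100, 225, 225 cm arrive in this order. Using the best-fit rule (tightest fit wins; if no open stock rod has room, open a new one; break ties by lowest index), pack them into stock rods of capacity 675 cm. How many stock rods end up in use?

4

  225 → stock rod 1 (new)  [load 225/675]
  575 → stock rod 2 (new)  [load 575/675]
  175 → stock rod 1  [load 400/675]
  225 → stock rod 1  [load 625/675]
  250 → stock rod 3 (new)  [load 250/675]
  75 → stock rod 2  [load 650/675]
  100 → stock rod 3  [load 350/675]
  225 → stock rod 3  [load 575/675]
  225 → stock rod 4 (new)  [load 225/675]
4 stock rods opened.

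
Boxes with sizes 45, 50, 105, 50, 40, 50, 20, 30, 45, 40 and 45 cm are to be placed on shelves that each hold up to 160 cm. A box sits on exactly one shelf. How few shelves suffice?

Total = 105 + 50 + 50 + 50 + 45 + 45 + 45 + 40 + 40 + 30 + 20 = 520 cm.
Lower bound: ⌈520/160⌉ = 4 shelves.
A packing using 4 shelves:
  shelf 1: 105 + 50 = 155
  shelf 2: 50 + 50 + 45 = 145
  shelf 3: 45 + 45 + 40 + 30 = 160
  shelf 4: 40 + 20 = 60
This matches the lower bound, so 4 is optimal.

4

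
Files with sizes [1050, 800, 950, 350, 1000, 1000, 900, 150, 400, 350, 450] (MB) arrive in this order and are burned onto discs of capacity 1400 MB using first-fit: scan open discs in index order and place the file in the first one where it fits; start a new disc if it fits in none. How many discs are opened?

  1050 → disc 1 (new)  [load 1050/1400]
  800 → disc 2 (new)  [load 800/1400]
  950 → disc 3 (new)  [load 950/1400]
  350 → disc 1  [load 1400/1400]
  1000 → disc 4 (new)  [load 1000/1400]
  1000 → disc 5 (new)  [load 1000/1400]
  900 → disc 6 (new)  [load 900/1400]
  150 → disc 2  [load 950/1400]
  400 → disc 2  [load 1350/1400]
  350 → disc 3  [load 1300/1400]
  450 → disc 6  [load 1350/1400]
6 discs opened.

6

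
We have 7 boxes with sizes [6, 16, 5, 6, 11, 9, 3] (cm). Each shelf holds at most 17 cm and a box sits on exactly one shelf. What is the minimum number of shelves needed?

Total = 16 + 11 + 9 + 6 + 6 + 5 + 3 = 56 cm.
Lower bound: ⌈56/17⌉ = 4 shelves.
A packing using 4 shelves:
  shelf 1: 16 = 16
  shelf 2: 11 + 6 = 17
  shelf 3: 9 + 6 = 15
  shelf 4: 5 + 3 = 8
This matches the lower bound, so 4 is optimal.

4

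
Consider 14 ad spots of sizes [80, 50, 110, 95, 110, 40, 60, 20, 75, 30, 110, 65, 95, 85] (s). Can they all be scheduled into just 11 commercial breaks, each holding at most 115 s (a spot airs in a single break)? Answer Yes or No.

Yes

A valid assignment using 10 commercial breaks:
  break 1: 110 = 110
  break 2: 110 = 110
  break 3: 110 = 110
  break 4: 95 + 20 = 115
  break 5: 95 = 95
  break 6: 85 + 30 = 115
  break 7: 80 = 80
  break 8: 75 + 40 = 115
  break 9: 65 + 50 = 115
  break 10: 60 = 60
That uses only 10 ≤ 11, so 11 commercial breaks are enough.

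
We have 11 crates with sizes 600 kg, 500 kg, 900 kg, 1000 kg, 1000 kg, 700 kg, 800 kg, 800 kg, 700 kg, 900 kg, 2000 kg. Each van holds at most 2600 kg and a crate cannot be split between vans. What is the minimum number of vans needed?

Total = 2000 + 1000 + 1000 + 900 + 900 + 800 + 800 + 700 + 700 + 600 + 500 = 9900 kg.
Lower bound: ⌈9900/2600⌉ = 4 vans.
A packing using 4 vans:
  van 1: 2000 + 600 = 2600
  van 2: 1000 + 1000 + 500 = 2500
  van 3: 900 + 900 + 800 = 2600
  van 4: 800 + 700 + 700 = 2200
This matches the lower bound, so 4 is optimal.

4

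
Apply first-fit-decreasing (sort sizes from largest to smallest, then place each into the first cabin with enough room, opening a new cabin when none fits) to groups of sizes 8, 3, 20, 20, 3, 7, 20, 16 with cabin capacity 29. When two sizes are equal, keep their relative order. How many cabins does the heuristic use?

Sorted descending: 20, 20, 20, 16, 8, 7, 3, 3.
  20 → cabin 1 (new)  [load 20/29]
  20 → cabin 2 (new)  [load 20/29]
  20 → cabin 3 (new)  [load 20/29]
  16 → cabin 4 (new)  [load 16/29]
  8 → cabin 1  [load 28/29]
  7 → cabin 2  [load 27/29]
  3 → cabin 3  [load 23/29]
  3 → cabin 3  [load 26/29]
4 cabins opened.

4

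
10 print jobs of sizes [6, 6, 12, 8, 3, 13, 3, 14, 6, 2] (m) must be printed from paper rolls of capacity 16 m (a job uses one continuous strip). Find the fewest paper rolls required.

Total = 14 + 13 + 12 + 8 + 6 + 6 + 6 + 3 + 3 + 2 = 73 m.
Lower bound: ⌈73/16⌉ = 5 paper rolls.
A packing using 5 paper rolls:
  roll 1: 14 + 2 = 16
  roll 2: 13 + 3 = 16
  roll 3: 12 + 3 = 15
  roll 4: 8 + 6 = 14
  roll 5: 6 + 6 = 12
This matches the lower bound, so 5 is optimal.

5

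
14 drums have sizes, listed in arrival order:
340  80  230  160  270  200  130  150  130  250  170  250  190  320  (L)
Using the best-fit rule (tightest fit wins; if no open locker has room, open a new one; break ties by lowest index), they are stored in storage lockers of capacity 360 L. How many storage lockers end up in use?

10

  340 → locker 1 (new)  [load 340/360]
  80 → locker 2 (new)  [load 80/360]
  230 → locker 2  [load 310/360]
  160 → locker 3 (new)  [load 160/360]
  270 → locker 4 (new)  [load 270/360]
  200 → locker 3  [load 360/360]
  130 → locker 5 (new)  [load 130/360]
  150 → locker 5  [load 280/360]
  130 → locker 6 (new)  [load 130/360]
  250 → locker 7 (new)  [load 250/360]
  170 → locker 6  [load 300/360]
  250 → locker 8 (new)  [load 250/360]
  190 → locker 9 (new)  [load 190/360]
  320 → locker 10 (new)  [load 320/360]
10 storage lockers opened.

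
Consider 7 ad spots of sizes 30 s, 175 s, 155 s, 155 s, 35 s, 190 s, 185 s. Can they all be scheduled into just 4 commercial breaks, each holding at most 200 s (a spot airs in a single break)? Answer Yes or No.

Total = 925 s; ⌈925/200⌉ = 5.
At least 5 commercial breaks are required, but only 4 are allowed.

No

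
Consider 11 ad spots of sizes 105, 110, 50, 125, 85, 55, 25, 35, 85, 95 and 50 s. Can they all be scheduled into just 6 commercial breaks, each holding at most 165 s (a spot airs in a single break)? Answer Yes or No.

A valid assignment using 6 commercial breaks:
  break 1: 125 + 35 = 160
  break 2: 110 + 55 = 165
  break 3: 105 + 50 = 155
  break 4: 95 + 50 = 145
  break 5: 85 + 25 = 110
  break 6: 85 = 85
Every load is within 165 s, so 6 commercial breaks suffice.

Yes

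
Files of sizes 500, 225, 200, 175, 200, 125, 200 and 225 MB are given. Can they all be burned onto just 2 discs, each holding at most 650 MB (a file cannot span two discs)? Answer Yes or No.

No

Total = 1850 MB; ⌈1850/650⌉ = 3.
At least 3 discs are required, but only 2 are allowed.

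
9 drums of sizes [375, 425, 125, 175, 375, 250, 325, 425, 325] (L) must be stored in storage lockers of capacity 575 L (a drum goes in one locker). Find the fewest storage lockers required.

6

Total = 425 + 425 + 375 + 375 + 325 + 325 + 250 + 175 + 125 = 2800 L.
Lower bound: ⌈2800/575⌉ = 5 storage lockers.
Also, 6 drums each exceed 575/2 L, and no two of those can share a locker, so at least 6 storage lockers are needed.
A packing using 6 storage lockers:
  locker 1: 425 + 125 = 550
  locker 2: 425 = 425
  locker 3: 375 + 175 = 550
  locker 4: 375 = 375
  locker 5: 325 + 250 = 575
  locker 6: 325 = 325
This matches the lower bound, so 6 is optimal.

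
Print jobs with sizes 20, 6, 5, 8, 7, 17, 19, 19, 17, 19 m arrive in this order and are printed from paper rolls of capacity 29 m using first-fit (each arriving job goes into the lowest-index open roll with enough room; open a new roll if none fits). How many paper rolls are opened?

7

  20 → roll 1 (new)  [load 20/29]
  6 → roll 1  [load 26/29]
  5 → roll 2 (new)  [load 5/29]
  8 → roll 2  [load 13/29]
  7 → roll 2  [load 20/29]
  17 → roll 3 (new)  [load 17/29]
  19 → roll 4 (new)  [load 19/29]
  19 → roll 5 (new)  [load 19/29]
  17 → roll 6 (new)  [load 17/29]
  19 → roll 7 (new)  [load 19/29]
7 paper rolls opened.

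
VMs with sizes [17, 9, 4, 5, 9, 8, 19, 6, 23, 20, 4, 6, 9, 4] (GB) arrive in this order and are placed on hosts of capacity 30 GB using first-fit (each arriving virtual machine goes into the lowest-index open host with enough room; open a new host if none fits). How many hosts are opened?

  17 → host 1 (new)  [load 17/30]
  9 → host 1  [load 26/30]
  4 → host 1  [load 30/30]
  5 → host 2 (new)  [load 5/30]
  9 → host 2  [load 14/30]
  8 → host 2  [load 22/30]
  19 → host 3 (new)  [load 19/30]
  6 → host 2  [load 28/30]
  23 → host 4 (new)  [load 23/30]
  20 → host 5 (new)  [load 20/30]
  4 → host 3  [load 23/30]
  6 → host 3  [load 29/30]
  9 → host 5  [load 29/30]
  4 → host 4  [load 27/30]
5 hosts opened.

5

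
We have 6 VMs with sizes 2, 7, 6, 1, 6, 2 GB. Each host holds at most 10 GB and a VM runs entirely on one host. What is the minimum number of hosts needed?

Total = 7 + 6 + 6 + 2 + 2 + 1 = 24 GB.
Lower bound: ⌈24/10⌉ = 3 hosts.
A packing using 3 hosts:
  host 1: 7 + 2 + 1 = 10
  host 2: 6 + 2 = 8
  host 3: 6 = 6
This matches the lower bound, so 3 is optimal.

3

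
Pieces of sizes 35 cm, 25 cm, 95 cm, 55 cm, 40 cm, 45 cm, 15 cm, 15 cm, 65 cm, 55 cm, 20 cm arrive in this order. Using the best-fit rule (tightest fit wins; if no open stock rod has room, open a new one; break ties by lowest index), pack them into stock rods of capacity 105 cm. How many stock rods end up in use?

  35 → stock rod 1 (new)  [load 35/105]
  25 → stock rod 1  [load 60/105]
  95 → stock rod 2 (new)  [load 95/105]
  55 → stock rod 3 (new)  [load 55/105]
  40 → stock rod 1  [load 100/105]
  45 → stock rod 3  [load 100/105]
  15 → stock rod 4 (new)  [load 15/105]
  15 → stock rod 4  [load 30/105]
  65 → stock rod 4  [load 95/105]
  55 → stock rod 5 (new)  [load 55/105]
  20 → stock rod 5  [load 75/105]
5 stock rods opened.

5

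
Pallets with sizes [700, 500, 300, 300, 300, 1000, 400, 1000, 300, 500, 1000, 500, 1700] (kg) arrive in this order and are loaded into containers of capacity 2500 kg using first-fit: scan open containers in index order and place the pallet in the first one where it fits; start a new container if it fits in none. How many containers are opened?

  700 → container 1 (new)  [load 700/2500]
  500 → container 1  [load 1200/2500]
  300 → container 1  [load 1500/2500]
  300 → container 1  [load 1800/2500]
  300 → container 1  [load 2100/2500]
  1000 → container 2 (new)  [load 1000/2500]
  400 → container 1  [load 2500/2500]
  1000 → container 2  [load 2000/2500]
  300 → container 2  [load 2300/2500]
  500 → container 3 (new)  [load 500/2500]
  1000 → container 3  [load 1500/2500]
  500 → container 3  [load 2000/2500]
  1700 → container 4 (new)  [load 1700/2500]
4 containers opened.

4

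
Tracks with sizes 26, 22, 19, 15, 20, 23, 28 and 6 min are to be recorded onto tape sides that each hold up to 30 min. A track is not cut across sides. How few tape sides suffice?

Total = 28 + 26 + 23 + 22 + 20 + 19 + 15 + 6 = 159 min.
Lower bound: ⌈159/30⌉ = 6 tape sides.
A packing using 7 tape sides:
  side 1: 28 = 28
  side 2: 26 = 26
  side 3: 23 + 6 = 29
  side 4: 22 = 22
  side 5: 20 = 20
  side 6: 19 = 19
  side 7: 15 = 15
No arrangement into 6 tape sides stays within capacity, so 7 is optimal.

7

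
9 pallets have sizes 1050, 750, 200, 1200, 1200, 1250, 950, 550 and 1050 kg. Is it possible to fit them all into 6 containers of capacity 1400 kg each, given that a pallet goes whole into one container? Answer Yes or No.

No

Total = 8200 kg; ⌈8200/1400⌉ = 6.
7 pallets each exceed half the capacity and cannot share a container, forcing at least 7 containers.
At least 7 containers are required, but only 6 are allowed.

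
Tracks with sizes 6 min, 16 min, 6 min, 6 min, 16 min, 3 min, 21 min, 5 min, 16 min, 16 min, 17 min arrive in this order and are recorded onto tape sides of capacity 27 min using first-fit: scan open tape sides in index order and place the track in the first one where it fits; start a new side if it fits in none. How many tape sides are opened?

7

  6 → side 1 (new)  [load 6/27]
  16 → side 1  [load 22/27]
  6 → side 2 (new)  [load 6/27]
  6 → side 2  [load 12/27]
  16 → side 3 (new)  [load 16/27]
  3 → side 1  [load 25/27]
  21 → side 4 (new)  [load 21/27]
  5 → side 2  [load 17/27]
  16 → side 5 (new)  [load 16/27]
  16 → side 6 (new)  [load 16/27]
  17 → side 7 (new)  [load 17/27]
7 tape sides opened.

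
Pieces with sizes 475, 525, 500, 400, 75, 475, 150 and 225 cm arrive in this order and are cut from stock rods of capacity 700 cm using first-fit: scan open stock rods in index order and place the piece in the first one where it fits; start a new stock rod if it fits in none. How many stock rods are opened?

5

  475 → stock rod 1 (new)  [load 475/700]
  525 → stock rod 2 (new)  [load 525/700]
  500 → stock rod 3 (new)  [load 500/700]
  400 → stock rod 4 (new)  [load 400/700]
  75 → stock rod 1  [load 550/700]
  475 → stock rod 5 (new)  [load 475/700]
  150 → stock rod 1  [load 700/700]
  225 → stock rod 4  [load 625/700]
5 stock rods opened.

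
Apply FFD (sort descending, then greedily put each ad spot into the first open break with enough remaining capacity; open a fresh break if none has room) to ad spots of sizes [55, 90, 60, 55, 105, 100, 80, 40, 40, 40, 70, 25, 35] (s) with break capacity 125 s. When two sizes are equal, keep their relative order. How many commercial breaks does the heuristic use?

Sorted descending: 105, 100, 90, 80, 70, 60, 55, 55, 40, 40, 40, 35, 25.
  105 → break 1 (new)  [load 105/125]
  100 → break 2 (new)  [load 100/125]
  90 → break 3 (new)  [load 90/125]
  80 → break 4 (new)  [load 80/125]
  70 → break 5 (new)  [load 70/125]
  60 → break 6 (new)  [load 60/125]
  55 → break 5  [load 125/125]
  55 → break 6  [load 115/125]
  40 → break 4  [load 120/125]
  40 → break 7 (new)  [load 40/125]
  40 → break 7  [load 80/125]
  35 → break 3  [load 125/125]
  25 → break 2  [load 125/125]
7 commercial breaks opened.

7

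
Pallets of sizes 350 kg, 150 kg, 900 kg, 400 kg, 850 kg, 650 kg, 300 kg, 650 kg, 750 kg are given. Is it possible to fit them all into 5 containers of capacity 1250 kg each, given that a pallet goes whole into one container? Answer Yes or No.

A valid assignment using 5 containers:
  container 1: 900 + 350 = 1250
  container 2: 850 + 400 = 1250
  container 3: 750 + 300 + 150 = 1200
  container 4: 650 = 650
  container 5: 650 = 650
Every load is within 1250 kg, so 5 containers suffice.

Yes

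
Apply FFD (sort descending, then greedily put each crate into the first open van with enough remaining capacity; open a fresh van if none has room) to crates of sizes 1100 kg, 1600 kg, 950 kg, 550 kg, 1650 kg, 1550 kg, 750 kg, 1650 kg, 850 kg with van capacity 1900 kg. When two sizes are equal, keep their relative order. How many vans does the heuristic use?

Sorted descending: 1650, 1650, 1600, 1550, 1100, 950, 850, 750, 550.
  1650 → van 1 (new)  [load 1650/1900]
  1650 → van 2 (new)  [load 1650/1900]
  1600 → van 3 (new)  [load 1600/1900]
  1550 → van 4 (new)  [load 1550/1900]
  1100 → van 5 (new)  [load 1100/1900]
  950 → van 6 (new)  [load 950/1900]
  850 → van 6  [load 1800/1900]
  750 → van 5  [load 1850/1900]
  550 → van 7 (new)  [load 550/1900]
7 vans opened.

7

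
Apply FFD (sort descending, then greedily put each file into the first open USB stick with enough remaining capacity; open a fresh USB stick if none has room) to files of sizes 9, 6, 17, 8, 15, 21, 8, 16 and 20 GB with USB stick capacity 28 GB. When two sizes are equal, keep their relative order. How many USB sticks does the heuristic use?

Sorted descending: 21, 20, 17, 16, 15, 9, 8, 8, 6.
  21 → USB stick 1 (new)  [load 21/28]
  20 → USB stick 2 (new)  [load 20/28]
  17 → USB stick 3 (new)  [load 17/28]
  16 → USB stick 4 (new)  [load 16/28]
  15 → USB stick 5 (new)  [load 15/28]
  9 → USB stick 3  [load 26/28]
  8 → USB stick 2  [load 28/28]
  8 → USB stick 4  [load 24/28]
  6 → USB stick 1  [load 27/28]
5 USB sticks opened.

5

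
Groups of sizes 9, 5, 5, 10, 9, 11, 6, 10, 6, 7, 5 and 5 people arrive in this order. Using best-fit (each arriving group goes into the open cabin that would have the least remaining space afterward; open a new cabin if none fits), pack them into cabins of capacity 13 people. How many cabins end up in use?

9

  9 → cabin 1 (new)  [load 9/13]
  5 → cabin 2 (new)  [load 5/13]
  5 → cabin 2  [load 10/13]
  10 → cabin 3 (new)  [load 10/13]
  9 → cabin 4 (new)  [load 9/13]
  11 → cabin 5 (new)  [load 11/13]
  6 → cabin 6 (new)  [load 6/13]
  10 → cabin 7 (new)  [load 10/13]
  6 → cabin 6  [load 12/13]
  7 → cabin 8 (new)  [load 7/13]
  5 → cabin 8  [load 12/13]
  5 → cabin 9 (new)  [load 5/13]
9 cabins opened.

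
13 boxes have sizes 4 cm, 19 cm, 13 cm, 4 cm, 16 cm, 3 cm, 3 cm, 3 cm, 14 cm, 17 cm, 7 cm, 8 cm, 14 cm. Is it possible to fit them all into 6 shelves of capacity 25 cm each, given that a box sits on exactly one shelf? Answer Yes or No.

Yes

A valid assignment using 6 shelves:
  shelf 1: 19 + 4 = 23
  shelf 2: 17 + 8 = 25
  shelf 3: 16 + 7 = 23
  shelf 4: 14 + 4 + 3 + 3 = 24
  shelf 5: 14 + 3 = 17
  shelf 6: 13 = 13
Every load is within 25 cm, so 6 shelves suffice.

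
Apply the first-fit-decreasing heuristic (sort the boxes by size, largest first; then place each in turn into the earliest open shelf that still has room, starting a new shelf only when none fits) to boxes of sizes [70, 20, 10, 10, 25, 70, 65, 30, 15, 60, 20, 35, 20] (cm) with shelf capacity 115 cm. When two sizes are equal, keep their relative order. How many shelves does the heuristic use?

Sorted descending: 70, 70, 65, 60, 35, 30, 25, 20, 20, 20, 15, 10, 10.
  70 → shelf 1 (new)  [load 70/115]
  70 → shelf 2 (new)  [load 70/115]
  65 → shelf 3 (new)  [load 65/115]
  60 → shelf 4 (new)  [load 60/115]
  35 → shelf 1  [load 105/115]
  30 → shelf 2  [load 100/115]
  25 → shelf 3  [load 90/115]
  20 → shelf 3  [load 110/115]
  20 → shelf 4  [load 80/115]
  20 → shelf 4  [load 100/115]
  15 → shelf 2  [load 115/115]
  10 → shelf 1  [load 115/115]
  10 → shelf 4  [load 110/115]
4 shelves opened.

4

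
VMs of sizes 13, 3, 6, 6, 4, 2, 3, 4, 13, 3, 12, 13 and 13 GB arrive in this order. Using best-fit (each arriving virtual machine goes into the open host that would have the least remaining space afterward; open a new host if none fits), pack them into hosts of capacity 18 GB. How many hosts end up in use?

  13 → host 1 (new)  [load 13/18]
  3 → host 1  [load 16/18]
  6 → host 2 (new)  [load 6/18]
  6 → host 2  [load 12/18]
  4 → host 2  [load 16/18]
  2 → host 1  [load 18/18]
  3 → host 3 (new)  [load 3/18]
  4 → host 3  [load 7/18]
  13 → host 4 (new)  [load 13/18]
  3 → host 4  [load 16/18]
  12 → host 5 (new)  [load 12/18]
  13 → host 6 (new)  [load 13/18]
  13 → host 7 (new)  [load 13/18]
7 hosts opened.

7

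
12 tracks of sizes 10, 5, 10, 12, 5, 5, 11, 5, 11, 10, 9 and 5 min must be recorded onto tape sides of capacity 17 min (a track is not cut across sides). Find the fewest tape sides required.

7

Total = 12 + 11 + 11 + 10 + 10 + 10 + 9 + 5 + 5 + 5 + 5 + 5 = 98 min.
Lower bound: ⌈98/17⌉ = 6 tape sides.
Also, 7 tracks each exceed 17/2 min, and no two of those can share a side, so at least 7 tape sides are needed.
A packing using 7 tape sides:
  side 1: 12 + 5 = 17
  side 2: 11 + 5 = 16
  side 3: 11 + 5 = 16
  side 4: 10 + 5 = 15
  side 5: 10 + 5 = 15
  side 6: 10 = 10
  side 7: 9 = 9
This matches the lower bound, so 7 is optimal.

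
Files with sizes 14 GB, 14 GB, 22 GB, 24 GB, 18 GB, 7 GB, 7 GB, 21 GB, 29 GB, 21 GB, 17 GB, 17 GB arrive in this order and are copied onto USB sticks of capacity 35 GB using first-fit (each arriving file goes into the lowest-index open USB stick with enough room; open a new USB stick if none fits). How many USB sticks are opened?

  14 → USB stick 1 (new)  [load 14/35]
  14 → USB stick 1  [load 28/35]
  22 → USB stick 2 (new)  [load 22/35]
  24 → USB stick 3 (new)  [load 24/35]
  18 → USB stick 4 (new)  [load 18/35]
  7 → USB stick 1  [load 35/35]
  7 → USB stick 2  [load 29/35]
  21 → USB stick 5 (new)  [load 21/35]
  29 → USB stick 6 (new)  [load 29/35]
  21 → USB stick 7 (new)  [load 21/35]
  17 → USB stick 4  [load 35/35]
  17 → USB stick 8 (new)  [load 17/35]
8 USB sticks opened.

8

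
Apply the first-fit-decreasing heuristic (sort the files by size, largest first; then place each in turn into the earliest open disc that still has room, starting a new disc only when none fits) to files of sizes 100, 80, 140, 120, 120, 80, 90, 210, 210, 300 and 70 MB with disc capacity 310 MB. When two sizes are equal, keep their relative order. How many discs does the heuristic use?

Sorted descending: 300, 210, 210, 140, 120, 120, 100, 90, 80, 80, 70.
  300 → disc 1 (new)  [load 300/310]
  210 → disc 2 (new)  [load 210/310]
  210 → disc 3 (new)  [load 210/310]
  140 → disc 4 (new)  [load 140/310]
  120 → disc 4  [load 260/310]
  120 → disc 5 (new)  [load 120/310]
  100 → disc 2  [load 310/310]
  90 → disc 3  [load 300/310]
  80 → disc 5  [load 200/310]
  80 → disc 5  [load 280/310]
  70 → disc 6 (new)  [load 70/310]
6 discs opened.

6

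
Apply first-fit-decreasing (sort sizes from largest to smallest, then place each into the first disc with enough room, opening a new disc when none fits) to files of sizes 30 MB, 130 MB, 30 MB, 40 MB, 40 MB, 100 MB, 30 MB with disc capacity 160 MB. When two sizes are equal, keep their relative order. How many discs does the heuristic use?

Sorted descending: 130, 100, 40, 40, 30, 30, 30.
  130 → disc 1 (new)  [load 130/160]
  100 → disc 2 (new)  [load 100/160]
  40 → disc 2  [load 140/160]
  40 → disc 3 (new)  [load 40/160]
  30 → disc 1  [load 160/160]
  30 → disc 3  [load 70/160]
  30 → disc 3  [load 100/160]
3 discs opened.

3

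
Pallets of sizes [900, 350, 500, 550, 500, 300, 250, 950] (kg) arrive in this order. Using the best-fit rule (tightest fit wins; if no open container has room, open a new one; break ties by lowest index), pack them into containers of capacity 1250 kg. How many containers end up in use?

  900 → container 1 (new)  [load 900/1250]
  350 → container 1  [load 1250/1250]
  500 → container 2 (new)  [load 500/1250]
  550 → container 2  [load 1050/1250]
  500 → container 3 (new)  [load 500/1250]
  300 → container 3  [load 800/1250]
  250 → container 3  [load 1050/1250]
  950 → container 4 (new)  [load 950/1250]
4 containers opened.

4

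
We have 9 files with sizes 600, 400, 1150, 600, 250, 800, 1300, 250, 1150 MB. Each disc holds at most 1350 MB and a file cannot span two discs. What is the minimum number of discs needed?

Total = 1300 + 1150 + 1150 + 800 + 600 + 600 + 400 + 250 + 250 = 6500 MB.
Lower bound: ⌈6500/1350⌉ = 5 discs.
A packing using 6 discs:
  disc 1: 1300 = 1300
  disc 2: 1150 = 1150
  disc 3: 1150 = 1150
  disc 4: 800 + 400 = 1200
  disc 5: 600 + 600 = 1200
  disc 6: 250 + 250 = 500
No arrangement into 5 discs stays within capacity, so 6 is optimal.

6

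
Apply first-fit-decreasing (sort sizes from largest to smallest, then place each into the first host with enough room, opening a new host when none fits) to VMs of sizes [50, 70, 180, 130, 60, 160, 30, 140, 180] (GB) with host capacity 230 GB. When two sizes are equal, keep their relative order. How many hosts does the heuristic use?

5

Sorted descending: 180, 180, 160, 140, 130, 70, 60, 50, 30.
  180 → host 1 (new)  [load 180/230]
  180 → host 2 (new)  [load 180/230]
  160 → host 3 (new)  [load 160/230]
  140 → host 4 (new)  [load 140/230]
  130 → host 5 (new)  [load 130/230]
  70 → host 3  [load 230/230]
  60 → host 4  [load 200/230]
  50 → host 1  [load 230/230]
  30 → host 2  [load 210/230]
5 hosts opened.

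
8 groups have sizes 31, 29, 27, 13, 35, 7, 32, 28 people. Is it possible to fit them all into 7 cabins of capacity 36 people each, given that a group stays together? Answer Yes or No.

A valid assignment using 7 cabins:
  cabin 1: 35 = 35
  cabin 2: 32 = 32
  cabin 3: 31 = 31
  cabin 4: 29 + 7 = 36
  cabin 5: 28 = 28
  cabin 6: 27 = 27
  cabin 7: 13 = 13
Every load is within 36 people, so 7 cabins suffice.

Yes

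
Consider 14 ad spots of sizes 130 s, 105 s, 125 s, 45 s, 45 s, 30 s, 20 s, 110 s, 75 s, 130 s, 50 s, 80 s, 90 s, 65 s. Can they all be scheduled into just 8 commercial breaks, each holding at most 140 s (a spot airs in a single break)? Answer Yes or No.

No

Total = 1100 s; ⌈1100/140⌉ = 8.
The bound of 8 does not rule out 8, but exhaustive search shows no assignment into 8 commercial breaks of capacity 140 s exists — the minimum is 9.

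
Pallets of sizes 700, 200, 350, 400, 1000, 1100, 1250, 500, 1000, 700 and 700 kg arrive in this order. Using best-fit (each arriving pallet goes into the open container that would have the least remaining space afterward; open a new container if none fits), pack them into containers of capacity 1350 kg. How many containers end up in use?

8

  700 → container 1 (new)  [load 700/1350]
  200 → container 1  [load 900/1350]
  350 → container 1  [load 1250/1350]
  400 → container 2 (new)  [load 400/1350]
  1000 → container 3 (new)  [load 1000/1350]
  1100 → container 4 (new)  [load 1100/1350]
  1250 → container 5 (new)  [load 1250/1350]
  500 → container 2  [load 900/1350]
  1000 → container 6 (new)  [load 1000/1350]
  700 → container 7 (new)  [load 700/1350]
  700 → container 8 (new)  [load 700/1350]
8 containers opened.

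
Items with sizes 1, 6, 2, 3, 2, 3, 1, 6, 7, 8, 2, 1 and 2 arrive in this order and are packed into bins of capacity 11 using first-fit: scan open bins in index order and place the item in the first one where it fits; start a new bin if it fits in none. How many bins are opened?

5

  1 → bin 1 (new)  [load 1/11]
  6 → bin 1  [load 7/11]
  2 → bin 1  [load 9/11]
  3 → bin 2 (new)  [load 3/11]
  2 → bin 1  [load 11/11]
  3 → bin 2  [load 6/11]
  1 → bin 2  [load 7/11]
  6 → bin 3 (new)  [load 6/11]
  7 → bin 4 (new)  [load 7/11]
  8 → bin 5 (new)  [load 8/11]
  2 → bin 2  [load 9/11]
  1 → bin 2  [load 10/11]
  2 → bin 3  [load 8/11]
5 bins opened.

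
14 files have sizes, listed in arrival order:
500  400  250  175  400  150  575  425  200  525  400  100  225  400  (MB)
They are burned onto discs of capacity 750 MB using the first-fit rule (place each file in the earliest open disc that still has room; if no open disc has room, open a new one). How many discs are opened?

  500 → disc 1 (new)  [load 500/750]
  400 → disc 2 (new)  [load 400/750]
  250 → disc 1  [load 750/750]
  175 → disc 2  [load 575/750]
  400 → disc 3 (new)  [load 400/750]
  150 → disc 2  [load 725/750]
  575 → disc 4 (new)  [load 575/750]
  425 → disc 5 (new)  [load 425/750]
  200 → disc 3  [load 600/750]
  525 → disc 6 (new)  [load 525/750]
  400 → disc 7 (new)  [load 400/750]
  100 → disc 3  [load 700/750]
  225 → disc 5  [load 650/750]
  400 → disc 8 (new)  [load 400/750]
8 discs opened.

8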